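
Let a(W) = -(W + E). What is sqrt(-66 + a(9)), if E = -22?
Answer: I*sqrt(53) ≈ 7.2801*I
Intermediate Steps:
a(W) = 22 - W (a(W) = -(W - 22) = -(-22 + W) = 22 - W)
sqrt(-66 + a(9)) = sqrt(-66 + (22 - 1*9)) = sqrt(-66 + (22 - 9)) = sqrt(-66 + 13) = sqrt(-53) = I*sqrt(53)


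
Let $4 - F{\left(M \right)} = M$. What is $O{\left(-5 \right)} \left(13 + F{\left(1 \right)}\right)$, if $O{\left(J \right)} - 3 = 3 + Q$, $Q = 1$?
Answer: $112$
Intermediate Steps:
$F{\left(M \right)} = 4 - M$
$O{\left(J \right)} = 7$ ($O{\left(J \right)} = 3 + \left(3 + 1\right) = 3 + 4 = 7$)
$O{\left(-5 \right)} \left(13 + F{\left(1 \right)}\right) = 7 \left(13 + \left(4 - 1\right)\right) = 7 \left(13 + 3\right) = 7 \cdot 16 = 112$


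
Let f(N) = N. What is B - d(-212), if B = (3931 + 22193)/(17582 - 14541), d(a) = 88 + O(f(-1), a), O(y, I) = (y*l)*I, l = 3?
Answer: -2175560/3041 ≈ -715.41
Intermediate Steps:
O(y, I) = 3*I*y (O(y, I) = (y*3)*I = (3*y)*I = 3*I*y)
d(a) = 88 - 3*a (d(a) = 88 + 3*a*(-1) = 88 - 3*a)
B = 26124/3041 ≈ 8.5906
B - d(-212) = 26124/3041 - (88 - 3*(-212)) = 26124/3041 - (88 + 636) = 26124/3041 - 1*724 = 26124/3041 - 724 = -2175560/3041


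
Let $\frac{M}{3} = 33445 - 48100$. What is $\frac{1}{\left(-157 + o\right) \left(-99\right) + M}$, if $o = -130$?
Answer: $- \frac{1}{15552} \approx -6.43 \cdot 10^{-5}$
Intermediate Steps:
$M = -43965$ ($M = 3 \left(33445 - 48100\right) = 3 \left(-14655\right) = -43965$)
$\frac{1}{\left(-157 + o\right) \left(-99\right) + M} = \frac{1}{\left(-157 - 130\right) \left(-99\right) - 43965} = \frac{1}{\left(-287\right) \left(-99\right) - 43965} = \frac{1}{28413 - 43965} = \frac{1}{-15552} = - \frac{1}{15552}$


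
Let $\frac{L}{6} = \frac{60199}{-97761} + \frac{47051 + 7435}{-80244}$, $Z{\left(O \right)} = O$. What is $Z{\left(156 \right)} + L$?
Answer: $\frac{3588997433}{24212141} \approx 148.23$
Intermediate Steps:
$L = - \frac{188096563}{24212141}$ ($L = 6 \left(\frac{60199}{-97761} + \frac{47051 + 7435}{-80244}\right) = 6 \left(60199 \left(- \frac{1}{97761}\right) + 54486 \left(- \frac{1}{80244}\right)\right) = 6 \left(- \frac{60199}{97761} - \frac{1009}{1486}\right) = 6 \left(- \frac{188096563}{145272846}\right) = - \frac{188096563}{24212141} \approx -7.7687$)
$Z{\left(156 \right)} + L = 156 - \frac{188096563}{24212141} = \frac{3588997433}{24212141}$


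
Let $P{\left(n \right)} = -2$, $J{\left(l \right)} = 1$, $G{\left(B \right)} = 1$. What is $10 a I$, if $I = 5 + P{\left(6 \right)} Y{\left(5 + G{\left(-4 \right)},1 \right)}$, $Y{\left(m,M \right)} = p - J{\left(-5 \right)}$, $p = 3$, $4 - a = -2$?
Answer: $60$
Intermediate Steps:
$a = 6$ ($a = 4 - -2 = 4 + 2 = 6$)
$Y{\left(m,M \right)} = 2$ ($Y{\left(m,M \right)} = 3 - 1 = 2$)
$I = 1$ ($I = 5 - 4 = 1$)
$10 a I = 10 \cdot 6 \cdot 1 = 60 \cdot 1 = 60$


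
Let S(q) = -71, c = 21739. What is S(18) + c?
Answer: 21668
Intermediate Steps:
S(18) + c = -71 + 21739 = 21668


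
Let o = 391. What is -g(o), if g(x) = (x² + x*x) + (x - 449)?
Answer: -305704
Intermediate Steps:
g(x) = -449 + x + 2*x² (g(x) = (x² + x²) + (-449 + x) = 2*x² + (-449 + x) = -449 + x + 2*x²)
-g(o) = -(-449 + 391 + 2*391²) = -(-449 + 391 + 2*152881) = -(-449 + 391 + 305762) = -1*305704 = -305704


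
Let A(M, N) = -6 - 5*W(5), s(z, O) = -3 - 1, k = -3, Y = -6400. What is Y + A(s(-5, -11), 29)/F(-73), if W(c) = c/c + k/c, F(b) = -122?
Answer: -390396/61 ≈ -6399.9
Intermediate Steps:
W(c) = 1 - 3/c (W(c) = c/c - 3/c = 1 - 3/c)
s(z, O) = -4
A(M, N) = -8 (A(M, N) = -6 - 5*(-3 + 5)/5 = -6 - 2 = -8)
Y + A(s(-5, -11), 29)/F(-73) = -6400 - 8/(-122) = -6400 - 8*(-1/122) = -6400 + 4/61 = -390396/61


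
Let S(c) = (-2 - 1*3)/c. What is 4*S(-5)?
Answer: 4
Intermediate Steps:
S(c) = -5/c (S(c) = (-2 - 3)/c = -5/c)
4*S(-5) = 4*(-5/(-5)) = 4*(-5*(-1/5)) = 4*1 = 4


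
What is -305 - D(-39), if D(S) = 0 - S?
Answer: -344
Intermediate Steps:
D(S) = -S
-305 - D(-39) = -305 - (-1)*(-39) = -305 - 1*39 = -305 - 39 = -344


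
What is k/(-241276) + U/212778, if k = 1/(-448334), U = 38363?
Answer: 2074905710106785/11508335822601576 ≈ 0.18030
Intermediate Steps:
k = -1/448334 ≈ -2.2305e-6
k/(-241276) + U/212778 = -1/448334/(-241276) + 38363/212778 = -1/448334*(-1/241276) + 38363*(1/212778) = 1/108172234184 + 38363/212778 = 2074905710106785/11508335822601576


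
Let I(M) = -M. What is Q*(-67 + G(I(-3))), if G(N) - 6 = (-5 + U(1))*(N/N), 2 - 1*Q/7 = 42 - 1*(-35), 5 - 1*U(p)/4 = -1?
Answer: 22050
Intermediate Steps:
U(p) = 24 (U(p) = 20 - 4*(-1) = 20 + 4 = 24)
Q = -525 (Q = 14 - 7*(42 - 1*(-35)) = 14 - 7*(42 + 35) = 14 - 7*77 = 14 - 539 = -525)
G(N) = 25 (G(N) = 6 + (-5 + 24)*(N/N) = 6 + 19*1 = 6 + 19 = 25)
Q*(-67 + G(I(-3))) = -525*(-67 + 25) = -525*(-42) = 22050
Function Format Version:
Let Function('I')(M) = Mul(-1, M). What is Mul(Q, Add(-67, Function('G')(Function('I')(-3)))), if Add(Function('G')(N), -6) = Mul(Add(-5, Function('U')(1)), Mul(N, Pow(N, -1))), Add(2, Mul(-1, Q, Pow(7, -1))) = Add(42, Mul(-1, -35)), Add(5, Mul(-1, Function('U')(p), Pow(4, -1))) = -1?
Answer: 22050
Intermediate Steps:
Function('U')(p) = 24 (Function('U')(p) = Add(20, Mul(-4, -1)) = Add(20, 4) = 24)
Q = -525 (Q = Add(14, Mul(-7, Add(42, Mul(-1, -35)))) = Add(14, Mul(-7, Add(42, 35))) = Add(14, Mul(-7, 77)) = Add(14, -539) = -525)
Function('G')(N) = 25 (Function('G')(N) = Add(6, Mul(Add(-5, 24), Mul(N, Pow(N, -1)))) = Add(6, Mul(19, 1)) = Add(6, 19) = 25)
Mul(Q, Add(-67, Function('G')(Function('I')(-3)))) = Mul(-525, Add(-67, 25)) = Mul(-525, -42) = 22050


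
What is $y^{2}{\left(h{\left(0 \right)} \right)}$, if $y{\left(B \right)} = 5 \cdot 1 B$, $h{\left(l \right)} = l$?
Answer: $0$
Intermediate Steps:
$y{\left(B \right)} = 5 B$
$y^{2}{\left(h{\left(0 \right)} \right)} = \left(5 \cdot 0\right)^{2} = 0^{2} = 0$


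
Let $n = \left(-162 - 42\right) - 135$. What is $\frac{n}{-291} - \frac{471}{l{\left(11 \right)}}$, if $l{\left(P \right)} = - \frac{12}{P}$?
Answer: $\frac{167971}{388} \approx 432.92$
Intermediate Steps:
$n = -339$ ($n = -204 - 135 = -339$)
$\frac{n}{-291} - \frac{471}{l{\left(11 \right)}} = - \frac{339}{-291} - \frac{471}{\left(-12\right) \frac{1}{11}} = \left(-339\right) \left(- \frac{1}{291}\right) - \frac{471}{\left(-12\right) \frac{1}{11}} = \frac{113}{97} - \frac{471}{- \frac{12}{11}} = \frac{113}{97} - - \frac{1727}{4} = \frac{113}{97} + \frac{1727}{4} = \frac{167971}{388}$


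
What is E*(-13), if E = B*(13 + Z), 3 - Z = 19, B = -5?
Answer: -195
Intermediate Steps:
Z = -16 (Z = 3 - 1*19 = 3 - 19 = -16)
E = 15 (E = -5*(13 - 16) = -5*(-3) = 15)
E*(-13) = 15*(-13) = -195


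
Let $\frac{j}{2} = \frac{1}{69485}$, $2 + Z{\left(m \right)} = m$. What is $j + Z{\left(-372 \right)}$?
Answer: $- \frac{25987388}{69485} \approx -374.0$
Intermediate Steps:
$Z{\left(m \right)} = -2 + m$
$j = \frac{2}{69485} \approx 2.8783 \cdot 10^{-5}$
$j + Z{\left(-372 \right)} = \frac{2}{69485} - 374 = - \frac{25987388}{69485}$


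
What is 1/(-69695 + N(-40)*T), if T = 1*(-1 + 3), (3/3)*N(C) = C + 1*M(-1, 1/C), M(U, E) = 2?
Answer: -1/69771 ≈ -1.4333e-5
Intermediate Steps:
N(C) = 2 + C (N(C) = C + 1*2 = C + 2 = 2 + C)
T = 2 (T = 1*2 = 2)
1/(-69695 + N(-40)*T) = 1/(-69695 + (2 - 40)*2) = 1/(-69695 - 38*2) = 1/(-69695 - 76) = 1/(-69771) = -1/69771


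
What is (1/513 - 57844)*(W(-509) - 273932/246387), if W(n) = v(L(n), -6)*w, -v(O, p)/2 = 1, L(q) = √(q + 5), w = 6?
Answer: 95864018537296/126396531 ≈ 7.5844e+5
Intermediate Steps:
L(q) = √(5 + q)
v(O, p) = -2 (v(O, p) = -2*1 = -2)
W(n) = -12 (W(n) = -2*6 = -12)
(1/513 - 57844)*(W(-509) - 273932/246387) = (1/513 - 57844)*(-12 - 273932/246387) = (1/513 - 57844)*(-12 - 273932*1/246387) = -29673971*(-12 - 273932/246387)/513 = -29673971/513*(-3230576/246387) = 95864018537296/126396531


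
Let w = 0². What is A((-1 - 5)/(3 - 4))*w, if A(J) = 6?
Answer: 0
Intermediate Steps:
w = 0
A((-1 - 5)/(3 - 4))*w = 6*0 = 0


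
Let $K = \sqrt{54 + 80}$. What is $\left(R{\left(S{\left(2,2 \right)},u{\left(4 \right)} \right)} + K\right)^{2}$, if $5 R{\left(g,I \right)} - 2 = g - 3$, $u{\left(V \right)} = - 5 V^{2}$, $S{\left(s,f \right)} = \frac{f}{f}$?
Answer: $134$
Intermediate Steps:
$K = \sqrt{134} \approx 11.576$
$S{\left(s,f \right)} = 1$
$R{\left(g,I \right)} = - \frac{1}{5} + \frac{g}{5}$ ($R{\left(g,I \right)} = \frac{2}{5} + \frac{g - 3}{5} = \frac{2}{5} + \frac{-3 + g}{5} = \frac{2}{5} + \left(- \frac{3}{5} + \frac{g}{5}\right) = - \frac{1}{5} + \frac{g}{5}$)
$\left(R{\left(S{\left(2,2 \right)},u{\left(4 \right)} \right)} + K\right)^{2} = \left(\left(- \frac{1}{5} + \frac{1}{5} \cdot 1\right) + \sqrt{134}\right)^{2} = \left(\left(- \frac{1}{5} + \frac{1}{5}\right) + \sqrt{134}\right)^{2} = \left(0 + \sqrt{134}\right)^{2} = \left(\sqrt{134}\right)^{2} = 134$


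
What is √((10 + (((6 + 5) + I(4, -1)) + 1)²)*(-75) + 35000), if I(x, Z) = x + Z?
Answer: 5*√695 ≈ 131.81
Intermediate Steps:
I(x, Z) = Z + x
√((10 + (((6 + 5) + I(4, -1)) + 1)²)*(-75) + 35000) = √((10 + (((6 + 5) + (-1 + 4)) + 1)²)*(-75) + 35000) = √((10 + ((11 + 3) + 1)²)*(-75) + 35000) = √((10 + (14 + 1)²)*(-75) + 35000) = √((10 + 15²)*(-75) + 35000) = √((10 + 225)*(-75) + 35000) = √(235*(-75) + 35000) = √(-17625 + 35000) = √17375 = 5*√695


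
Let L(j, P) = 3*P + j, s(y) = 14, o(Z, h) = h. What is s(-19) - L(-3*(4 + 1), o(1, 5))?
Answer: 14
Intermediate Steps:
L(j, P) = j + 3*P
s(-19) - L(-3*(4 + 1), o(1, 5)) = 14 - (-3*(4 + 1) + 3*5) = 14 - (-3*5 + 15) = 14 - (-15 + 15) = 14 - 1*0 = 14 + 0 = 14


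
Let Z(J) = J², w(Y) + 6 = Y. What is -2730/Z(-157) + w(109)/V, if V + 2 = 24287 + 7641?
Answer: -84619133/786943974 ≈ -0.10753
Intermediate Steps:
w(Y) = -6 + Y
V = 31926 (V = -2 + (24287 + 7641) = -2 + 31928 = 31926)
-2730/Z(-157) + w(109)/V = -2730/((-157)²) + (-6 + 109)/31926 = -2730/24649 + 103*(1/31926) = -2730*1/24649 + 103/31926 = -2730/24649 + 103/31926 = -84619133/786943974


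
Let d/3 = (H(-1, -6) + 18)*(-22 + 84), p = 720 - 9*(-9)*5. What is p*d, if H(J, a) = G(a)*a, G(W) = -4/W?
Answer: 2929500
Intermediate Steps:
H(J, a) = -4 (H(J, a) = (-4/a)*a = -4)
p = 1125 (p = 720 - (-81)*5 = 720 - 1*(-405) = 720 + 405 = 1125)
d = 2604 (d = 3*((-4 + 18)*(-22 + 84)) = 3*(14*62) = 3*868 = 2604)
p*d = 1125*2604 = 2929500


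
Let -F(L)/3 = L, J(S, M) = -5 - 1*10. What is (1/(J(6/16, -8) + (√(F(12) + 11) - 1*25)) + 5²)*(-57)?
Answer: -462669/325 + 57*I/325 ≈ -1423.6 + 0.17538*I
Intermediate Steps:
J(S, M) = -15 (J(S, M) = -5 - 10 = -15)
F(L) = -3*L
(1/(J(6/16, -8) + (√(F(12) + 11) - 1*25)) + 5²)*(-57) = (1/(-15 + (√(-3*12 + 11) - 1*25)) + 5²)*(-57) = (1/(-15 + (√(-36 + 11) - 25)) + 25)*(-57) = (1/(-15 + (√(-25) - 25)) + 25)*(-57) = (1/(-15 + (5*I - 25)) + 25)*(-57) = (1/(-15 + (-25 + 5*I)) + 25)*(-57) = (1/(-40 + 5*I) + 25)*(-57) = ((-40 - 5*I)/1625 + 25)*(-57) = (25 + (-40 - 5*I)/1625)*(-57) = -1425 - 57*(-40 - 5*I)/1625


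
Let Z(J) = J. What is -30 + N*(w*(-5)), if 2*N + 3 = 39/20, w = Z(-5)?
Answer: -345/8 ≈ -43.125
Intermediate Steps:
w = -5
N = -21/40 (N = -3/2 + (39/20)/2 = -3/2 + (39*(1/20))/2 = -3/2 + (1/2)*(39/20) = -3/2 + 39/40 = -21/40 ≈ -0.52500)
-30 + N*(w*(-5)) = -30 - (-21)*(-5)/8 = -30 - 21/40*25 = -30 - 105/8 = -345/8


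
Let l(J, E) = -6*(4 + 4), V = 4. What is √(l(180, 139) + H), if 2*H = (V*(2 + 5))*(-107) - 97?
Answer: I*√6378/2 ≈ 39.931*I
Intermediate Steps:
l(J, E) = -48 (l(J, E) = -6*8 = -48)
H = -3093/2 (H = ((4*(2 + 5))*(-107) - 97)/2 = ((4*7)*(-107) - 97)/2 = (28*(-107) - 97)/2 = (-2996 - 97)/2 = (½)*(-3093) = -3093/2 ≈ -1546.5)
√(l(180, 139) + H) = √(-48 - 3093/2) = √(-3189/2) = I*√6378/2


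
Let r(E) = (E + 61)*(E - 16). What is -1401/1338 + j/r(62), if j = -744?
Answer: -495685/420578 ≈ -1.1786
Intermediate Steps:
r(E) = (-16 + E)*(61 + E) (r(E) = (61 + E)*(-16 + E) = (-16 + E)*(61 + E))
-1401/1338 + j/r(62) = -1401/1338 - 744/(-976 + 62² + 45*62) = -1401*1/1338 - 744/(-976 + 3844 + 2790) = -467/446 - 744/5658 = -467/446 - 744*1/5658 = -467/446 - 124/943 = -495685/420578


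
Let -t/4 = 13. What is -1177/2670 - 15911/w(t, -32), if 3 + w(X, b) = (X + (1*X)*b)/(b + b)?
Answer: 679187093/1204170 ≈ 564.03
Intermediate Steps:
t = -52 (t = -4*13 = -52)
w(X, b) = -3 + (X + X*b)/(2*b) (w(X, b) = -3 + (X + (1*X)*b)/(b + b) = -3 + (X + X*b)/((2*b)) = -3 + (X + X*b)*(1/(2*b)) = -3 + (X + X*b)/(2*b))
-1177/2670 - 15911/w(t, -32) = -1177/2670 - 15911*(-64/(-52 - 32*(-6 - 52))) = -1177*1/2670 - 15911*(-64/(-52 - 32*(-58))) = -1177/2670 - 15911*(-64/(-52 + 1856)) = -1177/2670 - 15911/((1/2)*(-1/32)*1804) = -1177/2670 - 15911/(-451/16) = -1177/2670 - 15911*(-16/451) = -1177/2670 + 254576/451 = 679187093/1204170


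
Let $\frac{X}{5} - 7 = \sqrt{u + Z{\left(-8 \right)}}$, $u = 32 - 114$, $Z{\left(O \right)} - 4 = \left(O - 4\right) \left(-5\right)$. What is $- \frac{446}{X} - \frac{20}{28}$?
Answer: $\frac{3 \left(- 25 \sqrt{2} + 1099 i\right)}{35 \left(- 7 i + 3 \sqrt{2}\right)} \approx -10.034 + 5.6484 i$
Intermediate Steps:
$Z{\left(O \right)} = 24 - 5 O$ ($Z{\left(O \right)} = 4 + \left(O - 4\right) \left(-5\right) = 4 + \left(-4 + O\right) \left(-5\right) = 4 - \left(-20 + 5 O\right) = 24 - 5 O$)
$u = -82$
$X = 35 + 15 i \sqrt{2}$ ($X = 35 + 5 \sqrt{-82 + \left(24 - -40\right)} = 35 + 5 \sqrt{-82 + \left(24 + 40\right)} = 35 + 5 \sqrt{-82 + 64} = 35 + 5 \sqrt{-18} = 35 + 5 \cdot 3 i \sqrt{2} = 35 + 15 i \sqrt{2} \approx 35.0 + 21.213 i$)
$- \frac{446}{X} - \frac{20}{28} = - \frac{446}{35 + 15 i \sqrt{2}} - \frac{20}{28} = - \frac{446}{35 + 15 i \sqrt{2}} - \frac{5}{7} = - \frac{5}{7} - \frac{446}{35 + 15 i \sqrt{2}}$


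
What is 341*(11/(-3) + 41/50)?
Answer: -145607/150 ≈ -970.71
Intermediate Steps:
341*(11/(-3) + 41/50) = 341*(11*(-1/3) + 41*(1/50)) = 341*(-11/3 + 41/50) = 341*(-427/150) = -145607/150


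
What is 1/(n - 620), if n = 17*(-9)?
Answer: -1/773 ≈ -0.0012937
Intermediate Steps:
n = -153
1/(n - 620) = 1/(-153 - 620) = 1/(-773) = -1/773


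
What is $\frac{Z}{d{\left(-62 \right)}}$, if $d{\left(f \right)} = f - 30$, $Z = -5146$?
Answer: $\frac{2573}{46} \approx 55.935$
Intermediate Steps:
$d{\left(f \right)} = -30 + f$ ($d{\left(f \right)} = f - 30 = -30 + f$)
$\frac{Z}{d{\left(-62 \right)}} = - \frac{5146}{-30 - 62} = - \frac{5146}{-92} = \left(-5146\right) \left(- \frac{1}{92}\right) = \frac{2573}{46}$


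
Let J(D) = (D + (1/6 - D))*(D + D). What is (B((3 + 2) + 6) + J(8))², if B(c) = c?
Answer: 1681/9 ≈ 186.78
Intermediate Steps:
J(D) = D/3 (J(D) = (D + (⅙ - D))*(2*D) = (2*D)/6 = D/3)
(B((3 + 2) + 6) + J(8))² = (((3 + 2) + 6) + (⅓)*8)² = ((5 + 6) + 8/3)² = (11 + 8/3)² = (41/3)² = 1681/9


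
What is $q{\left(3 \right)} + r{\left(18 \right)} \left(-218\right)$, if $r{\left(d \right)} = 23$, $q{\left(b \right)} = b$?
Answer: $-5011$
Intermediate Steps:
$q{\left(3 \right)} + r{\left(18 \right)} \left(-218\right) = 3 + 23 \left(-218\right) = 3 - 5014 = -5011$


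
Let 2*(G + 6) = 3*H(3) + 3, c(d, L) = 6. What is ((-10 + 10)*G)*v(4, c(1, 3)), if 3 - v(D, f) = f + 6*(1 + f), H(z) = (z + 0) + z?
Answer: 0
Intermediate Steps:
H(z) = 2*z (H(z) = z + z = 2*z)
v(D, f) = -3 - 7*f (v(D, f) = 3 - (f + 6*(1 + f)) = 3 - (f + (6 + 6*f)) = 3 - (6 + 7*f) = 3 + (-6 - 7*f) = -3 - 7*f)
G = 9/2 (G = -6 + (3*(2*3) + 3)/2 = -6 + (3*6 + 3)/2 = -6 + (18 + 3)/2 = -6 + (½)*21 = -6 + 21/2 = 9/2 ≈ 4.5000)
((-10 + 10)*G)*v(4, c(1, 3)) = ((-10 + 10)*(9/2))*(-3 - 7*6) = (0*(9/2))*(-3 - 42) = 0*(-45) = 0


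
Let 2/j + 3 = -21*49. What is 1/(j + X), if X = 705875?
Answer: 516/364231499 ≈ 1.4167e-6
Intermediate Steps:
j = -1/516 (j = 2/(-3 - 21*49) = 2/(-3 - 1029) = 2/(-1032) = 2*(-1/1032) = -1/516 ≈ -0.0019380)
1/(j + X) = 1/(-1/516 + 705875) = 1/(364231499/516) = 516/364231499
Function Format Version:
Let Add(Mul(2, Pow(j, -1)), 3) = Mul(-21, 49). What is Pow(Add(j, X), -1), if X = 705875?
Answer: Rational(516, 364231499) ≈ 1.4167e-6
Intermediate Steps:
j = Rational(-1, 516) (j = Mul(2, Pow(Add(-3, Mul(-21, 49)), -1)) = Mul(2, Pow(Add(-3, -1029), -1)) = Mul(2, Pow(-1032, -1)) = Mul(2, Rational(-1, 1032)) = Rational(-1, 516) ≈ -0.0019380)
Pow(Add(j, X), -1) = Pow(Add(Rational(-1, 516), 705875), -1) = Pow(Rational(364231499, 516), -1) = Rational(516, 364231499)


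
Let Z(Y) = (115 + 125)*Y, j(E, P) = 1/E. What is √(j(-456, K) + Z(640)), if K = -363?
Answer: √7984742286/228 ≈ 391.92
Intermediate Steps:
Z(Y) = 240*Y
√(j(-456, K) + Z(640)) = √(1/(-456) + 240*640) = √(-1/456 + 153600) = √(70041599/456) = √7984742286/228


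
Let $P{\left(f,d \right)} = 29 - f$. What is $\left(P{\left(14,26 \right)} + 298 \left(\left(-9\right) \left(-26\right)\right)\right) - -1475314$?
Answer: $1545061$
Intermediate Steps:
$\left(P{\left(14,26 \right)} + 298 \left(\left(-9\right) \left(-26\right)\right)\right) - -1475314 = \left(\left(29 - 14\right) + 298 \left(\left(-9\right) \left(-26\right)\right)\right) - -1475314 = \left(\left(29 - 14\right) + 298 \cdot 234\right) + 1475314 = \left(15 + 69732\right) + 1475314 = 69747 + 1475314 = 1545061$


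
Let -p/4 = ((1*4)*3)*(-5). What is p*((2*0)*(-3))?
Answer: 0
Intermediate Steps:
p = 240 (p = -4*(1*4)*3*(-5) = -4*4*3*(-5) = -48*(-5) = -4*(-60) = 240)
p*((2*0)*(-3)) = 240*((2*0)*(-3)) = 240*(0*(-3)) = 240*0 = 0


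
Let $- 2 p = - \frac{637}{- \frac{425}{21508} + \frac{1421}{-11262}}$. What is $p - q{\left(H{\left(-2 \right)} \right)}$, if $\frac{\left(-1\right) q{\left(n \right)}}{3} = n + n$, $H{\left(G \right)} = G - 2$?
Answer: $- \frac{38998218654}{17674609} \approx -2206.5$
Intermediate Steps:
$H{\left(G \right)} = -2 + G$
$q{\left(n \right)} = - 6 n$ ($q{\left(n \right)} = - 3 \left(n + n\right) = - 3 \cdot 2 n = - 6 n$)
$p = - \frac{38574028038}{17674609}$ ($p = - \frac{\left(-637\right) \frac{1}{- \frac{425}{21508} + \frac{1421}{-11262}}}{2} = - \frac{\left(-637\right) \frac{1}{\left(-425\right) \frac{1}{21508} + 1421 \left(- \frac{1}{11262}\right)}}{2} = - \frac{\left(-637\right) \frac{1}{- \frac{425}{21508} - \frac{1421}{11262}}}{2} = - \frac{\left(-637\right) \frac{1}{- \frac{17674609}{121111548}}}{2} = - \frac{\left(-637\right) \left(- \frac{121111548}{17674609}\right)}{2} = \left(- \frac{1}{2}\right) \frac{77148056076}{17674609} = - \frac{38574028038}{17674609} \approx -2182.5$)
$p - q{\left(H{\left(-2 \right)} \right)} = - \frac{38574028038}{17674609} - - 6 \left(-2 - 2\right) = - \frac{38574028038}{17674609} - \left(-6\right) \left(-4\right) = - \frac{38574028038}{17674609} - 24 = - \frac{38998218654}{17674609}$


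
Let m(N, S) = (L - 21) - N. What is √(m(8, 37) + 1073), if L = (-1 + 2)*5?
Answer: √1049 ≈ 32.388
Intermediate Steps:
L = 5 (L = 1*5 = 5)
m(N, S) = -16 - N (m(N, S) = (5 - 21) - N = -16 - N)
√(m(8, 37) + 1073) = √((-16 - 1*8) + 1073) = √((-16 - 8) + 1073) = √(-24 + 1073) = √1049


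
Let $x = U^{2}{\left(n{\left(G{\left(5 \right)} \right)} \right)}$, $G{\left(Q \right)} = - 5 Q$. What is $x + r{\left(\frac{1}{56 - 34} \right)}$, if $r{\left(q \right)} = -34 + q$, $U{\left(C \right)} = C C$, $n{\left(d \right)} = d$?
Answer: $\frac{8593003}{22} \approx 3.9059 \cdot 10^{5}$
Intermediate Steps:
$U{\left(C \right)} = C^{2}$
$x = 390625$ ($x = \left(\left(\left(-5\right) 5\right)^{2}\right)^{2} = \left(\left(-25\right)^{2}\right)^{2} = 625^{2} = 390625$)
$x + r{\left(\frac{1}{56 - 34} \right)} = 390625 - \left(34 - \frac{1}{56 - 34}\right) = 390625 - \left(34 - \frac{1}{22}\right) = 390625 + \left(-34 + \frac{1}{22}\right) = 390625 - \frac{747}{22} = \frac{8593003}{22}$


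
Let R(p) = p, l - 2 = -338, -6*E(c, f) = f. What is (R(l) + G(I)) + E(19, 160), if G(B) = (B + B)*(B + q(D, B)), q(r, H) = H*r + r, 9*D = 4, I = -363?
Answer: 1139942/3 ≈ 3.7998e+5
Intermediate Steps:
E(c, f) = -f/6
D = 4/9 (D = (1/9)*4 = 4/9 ≈ 0.44444)
q(r, H) = r + H*r
l = -336 (l = 2 - 338 = -336)
G(B) = 2*B*(4/9 + 13*B/9) (G(B) = (B + B)*(B + 4*(1 + B)/9) = (2*B)*(B + (4/9 + 4*B/9)) = (2*B)*(4/9 + 13*B/9) = 2*B*(4/9 + 13*B/9))
(R(l) + G(I)) + E(19, 160) = (-336 + (2/9)*(-363)*(4 + 13*(-363))) - 1/6*160 = (-336 + (2/9)*(-363)*(4 - 4719)) - 80/3 = (-336 + (2/9)*(-363)*(-4715)) - 80/3 = (-336 + 1141030/3) - 80/3 = 1140022/3 - 80/3 = 1139942/3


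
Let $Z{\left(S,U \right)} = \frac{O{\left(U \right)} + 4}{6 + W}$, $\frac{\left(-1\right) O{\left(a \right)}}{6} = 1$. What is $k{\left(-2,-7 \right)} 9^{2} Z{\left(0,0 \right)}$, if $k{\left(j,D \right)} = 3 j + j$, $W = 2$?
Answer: $162$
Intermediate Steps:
$O{\left(a \right)} = -6$ ($O{\left(a \right)} = \left(-6\right) 1 = -6$)
$Z{\left(S,U \right)} = - \frac{1}{4}$ ($Z{\left(S,U \right)} = \frac{-6 + 4}{6 + 2} = - \frac{2}{8} = \left(-2\right) \frac{1}{8} = - \frac{1}{4}$)
$k{\left(j,D \right)} = 4 j$
$k{\left(-2,-7 \right)} 9^{2} Z{\left(0,0 \right)} = 4 \left(-2\right) 9^{2} \left(- \frac{1}{4}\right) = \left(-8\right) 81 \left(- \frac{1}{4}\right) = \left(-648\right) \left(- \frac{1}{4}\right) = 162$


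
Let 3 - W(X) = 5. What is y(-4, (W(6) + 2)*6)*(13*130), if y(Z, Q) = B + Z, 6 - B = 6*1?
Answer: -6760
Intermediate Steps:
B = 0 (B = 6 - 6 = 0)
W(X) = -2 (W(X) = 3 - 1*5 = 3 - 5 = -2)
y(Z, Q) = Z (y(Z, Q) = 0 + Z = Z)
y(-4, (W(6) + 2)*6)*(13*130) = -52*130 = -4*1690 = -6760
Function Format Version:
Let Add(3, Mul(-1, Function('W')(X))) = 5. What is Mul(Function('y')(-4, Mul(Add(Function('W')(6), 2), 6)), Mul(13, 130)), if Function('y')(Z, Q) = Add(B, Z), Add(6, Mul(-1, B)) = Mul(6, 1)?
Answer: -6760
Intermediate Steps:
B = 0 (B = Add(6, Mul(-1, Mul(6, 1))) = Add(6, Mul(-1, 6)) = Add(6, -6) = 0)
Function('W')(X) = -2 (Function('W')(X) = Add(3, Mul(-1, 5)) = Add(3, -5) = -2)
Function('y')(Z, Q) = Z (Function('y')(Z, Q) = Add(0, Z) = Z)
Mul(Function('y')(-4, Mul(Add(Function('W')(6), 2), 6)), Mul(13, 130)) = Mul(-4, Mul(13, 130)) = Mul(-4, 1690) = -6760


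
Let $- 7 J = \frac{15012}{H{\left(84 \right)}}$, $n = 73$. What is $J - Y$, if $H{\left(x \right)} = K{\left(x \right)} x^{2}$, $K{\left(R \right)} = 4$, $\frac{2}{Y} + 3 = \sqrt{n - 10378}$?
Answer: $- \frac{711335}{9433872} + \frac{i \sqrt{1145}}{1719} \approx -0.075402 + 0.019685 i$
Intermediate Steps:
$Y = \frac{2}{-3 + 3 i \sqrt{1145}}$ ($Y = \frac{2}{-3 + \sqrt{73 - 10378}} = \frac{2}{-3 + \sqrt{-10305}} = \frac{2}{-3 + 3 i \sqrt{1145}} \approx -0.00058173 - 0.019685 i$)
$H{\left(x \right)} = 4 x^{2}$
$J = - \frac{417}{5488}$ ($J = - \frac{15012 \frac{1}{4 \cdot 84^{2}}}{7} = - \frac{15012 \frac{1}{4 \cdot 7056}}{7} = - \frac{15012 \cdot \frac{1}{28224}}{7} = \left(- \frac{1}{7}\right) \frac{417}{784} = - \frac{417}{5488} \approx -0.075984$)
$J - Y = - \frac{417}{5488} - \left(- \frac{1}{1719} - \frac{i \sqrt{1145}}{1719}\right) = - \frac{417}{5488} + \left(\frac{1}{1719} + \frac{i \sqrt{1145}}{1719}\right) = - \frac{711335}{9433872} + \frac{i \sqrt{1145}}{1719}$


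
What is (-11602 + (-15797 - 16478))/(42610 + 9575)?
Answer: -43877/52185 ≈ -0.84080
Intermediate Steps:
(-11602 + (-15797 - 16478))/(42610 + 9575) = (-11602 - 32275)/52185 = -43877*1/52185 = -43877/52185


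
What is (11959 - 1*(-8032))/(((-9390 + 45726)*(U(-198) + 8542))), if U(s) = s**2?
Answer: 19991/1734898656 ≈ 1.1523e-5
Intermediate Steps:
(11959 - 1*(-8032))/(((-9390 + 45726)*(U(-198) + 8542))) = (11959 - 1*(-8032))/(((-9390 + 45726)*((-198)**2 + 8542))) = (11959 + 8032)/((36336*(39204 + 8542))) = 19991/((36336*47746)) = 19991/1734898656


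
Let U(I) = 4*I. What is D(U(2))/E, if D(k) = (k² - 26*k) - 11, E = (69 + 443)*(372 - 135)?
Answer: -155/121344 ≈ -0.0012774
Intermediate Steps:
E = 121344 (E = 512*237 = 121344)
D(k) = -11 + k² - 26*k
D(U(2))/E = (-11 + (4*2)² - 104*2)/121344 = (-11 + 8² - 26*8)*(1/121344) = (-11 + 64 - 208)*(1/121344) = -155*1/121344 = -155/121344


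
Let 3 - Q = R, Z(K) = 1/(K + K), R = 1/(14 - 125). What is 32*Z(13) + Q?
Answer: 6118/1443 ≈ 4.2398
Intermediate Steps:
R = -1/111 (R = 1/(-111) = -1/111 ≈ -0.0090090)
Z(K) = 1/(2*K)
Q = 334/111 (Q = 3 - 1*(-1/111) = 3 + 1/111 = 334/111 ≈ 3.0090)
32*Z(13) + Q = 32*((½)/13) + 334/111 = 32*((½)*(1/13)) + 334/111 = 32*(1/26) + 334/111 = 16/13 + 334/111 = 6118/1443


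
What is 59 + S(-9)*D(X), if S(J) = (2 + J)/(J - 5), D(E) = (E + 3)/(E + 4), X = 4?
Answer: 951/16 ≈ 59.438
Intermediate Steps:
D(E) = (3 + E)/(4 + E)
S(J) = (2 + J)/(-5 + J)
59 + S(-9)*D(X) = 59 + ((2 - 9)/(-5 - 9))*((3 + 4)/(4 + 4)) = 59 + (-7/(-14))*(7/8) = 59 + (-1/14*(-7))*((⅛)*7) = 59 + (½)*(7/8) = 59 + 7/16 = 951/16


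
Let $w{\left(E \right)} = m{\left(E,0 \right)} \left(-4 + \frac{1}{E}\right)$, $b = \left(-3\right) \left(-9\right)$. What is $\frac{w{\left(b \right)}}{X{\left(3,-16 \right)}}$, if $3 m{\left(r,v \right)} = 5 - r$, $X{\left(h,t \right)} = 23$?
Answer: $\frac{2354}{1863} \approx 1.2636$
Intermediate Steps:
$m{\left(r,v \right)} = \frac{5}{3} - \frac{r}{3}$ ($m{\left(r,v \right)} = \frac{5 - r}{3} = \frac{5}{3} - \frac{r}{3}$)
$b = 27$
$w{\left(E \right)} = \left(-4 + \frac{1}{E}\right) \left(\frac{5}{3} - \frac{E}{3}\right)$ ($w{\left(E \right)} = \left(\frac{5}{3} - \frac{E}{3}\right) \left(-4 + \frac{1}{E}\right) = \left(-4 + \frac{1}{E}\right) \left(\frac{5}{3} - \frac{E}{3}\right)$)
$\frac{w{\left(b \right)}}{X{\left(3,-16 \right)}} = \frac{\frac{1}{3} \cdot \frac{1}{27} \left(-1 + 4 \cdot 27\right) \left(-5 + 27\right)}{23} = \frac{1}{3} \cdot \frac{1}{27} \left(-1 + 108\right) 22 \cdot \frac{1}{23} = \frac{1}{3} \cdot \frac{1}{27} \cdot 107 \cdot 22 \cdot \frac{1}{23} = \frac{2354}{81} \cdot \frac{1}{23} = \frac{2354}{1863}$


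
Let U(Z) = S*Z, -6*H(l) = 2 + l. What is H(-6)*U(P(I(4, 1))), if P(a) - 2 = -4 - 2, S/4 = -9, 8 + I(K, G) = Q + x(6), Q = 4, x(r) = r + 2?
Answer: 96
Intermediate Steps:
x(r) = 2 + r
H(l) = -⅓ - l/6 (H(l) = -(2 + l)/6 = -⅓ - l/6)
I(K, G) = 4 (I(K, G) = -8 + (4 + (2 + 6)) = -8 + (4 + 8) = -8 + 12 = 4)
S = -36 (S = 4*(-9) = -36)
P(a) = -4 (P(a) = 2 + (-4 - 2) = 2 - 6 = -4)
U(Z) = -36*Z
H(-6)*U(P(I(4, 1))) = (-⅓ - ⅙*(-6))*(-36*(-4)) = (-⅓ + 1)*144 = (⅔)*144 = 96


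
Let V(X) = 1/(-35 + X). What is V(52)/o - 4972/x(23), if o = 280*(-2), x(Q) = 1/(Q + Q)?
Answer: -2177338241/9520 ≈ -2.2871e+5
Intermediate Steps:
x(Q) = 1/(2*Q)
o = -560
V(52)/o - 4972/x(23) = 1/((-35 + 52)*(-560)) - 4972/((½)/23) = -1/560/17 - 4972/((½)*(1/23)) = (1/17)*(-1/560) - 4972/1/46 = -1/9520 - 4972*46 = -1/9520 - 228712 = -2177338241/9520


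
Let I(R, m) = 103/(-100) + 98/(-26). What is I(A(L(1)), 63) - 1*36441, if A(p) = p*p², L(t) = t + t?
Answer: -47379539/1300 ≈ -36446.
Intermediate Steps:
L(t) = 2*t
A(p) = p³
I(R, m) = -6239/1300 (I(R, m) = 103*(-1/100) + 98*(-1/26) = -103/100 - 49/13 = -6239/1300)
I(A(L(1)), 63) - 1*36441 = -6239/1300 - 1*36441 = -6239/1300 - 36441 = -47379539/1300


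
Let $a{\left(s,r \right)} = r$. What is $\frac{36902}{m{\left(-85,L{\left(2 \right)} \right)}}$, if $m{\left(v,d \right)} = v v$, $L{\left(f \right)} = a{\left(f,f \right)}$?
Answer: $\frac{36902}{7225} \approx 5.1075$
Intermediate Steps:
$L{\left(f \right)} = f$
$m{\left(v,d \right)} = v^{2}$
$\frac{36902}{m{\left(-85,L{\left(2 \right)} \right)}} = \frac{36902}{\left(-85\right)^{2}} = \frac{36902}{7225}$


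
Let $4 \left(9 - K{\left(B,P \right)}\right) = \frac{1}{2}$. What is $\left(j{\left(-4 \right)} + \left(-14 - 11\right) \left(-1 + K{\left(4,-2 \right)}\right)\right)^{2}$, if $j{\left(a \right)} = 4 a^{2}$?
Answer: $\frac{1129969}{64} \approx 17656.0$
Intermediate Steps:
$K{\left(B,P \right)} = \frac{71}{8}$ ($K{\left(B,P \right)} = 9 - \frac{1}{4 \cdot 2} = 9 - \frac{1}{8} = \frac{71}{8}$)
$\left(j{\left(-4 \right)} + \left(-14 - 11\right) \left(-1 + K{\left(4,-2 \right)}\right)\right)^{2} = \left(4 \left(-4\right)^{2} + \left(-14 - 11\right) \left(-1 + \frac{71}{8}\right)\right)^{2} = \left(4 \cdot 16 - \frac{1575}{8}\right)^{2} = \left(64 - \frac{1575}{8}\right)^{2} = \left(- \frac{1063}{8}\right)^{2} = \frac{1129969}{64}$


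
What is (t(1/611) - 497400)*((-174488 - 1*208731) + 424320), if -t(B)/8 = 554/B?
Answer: -131743172552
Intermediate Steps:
t(B) = -4432/B
(t(1/611) - 497400)*((-174488 - 1*208731) + 424320) = (-4432/(1/611) - 497400)*((-174488 - 1*208731) + 424320) = (-4432/1/611 - 497400)*((-174488 - 208731) + 424320) = (-4432*611 - 497400)*(-383219 + 424320) = (-2707952 - 497400)*41101 = -3205352*41101 = -131743172552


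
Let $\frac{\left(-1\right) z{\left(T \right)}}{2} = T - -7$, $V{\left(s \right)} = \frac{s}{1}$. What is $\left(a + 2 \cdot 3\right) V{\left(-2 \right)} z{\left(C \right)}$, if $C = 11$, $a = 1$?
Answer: $504$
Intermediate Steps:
$V{\left(s \right)} = s$ ($V{\left(s \right)} = s 1 = s$)
$z{\left(T \right)} = -14 - 2 T$ ($z{\left(T \right)} = - 2 \left(T - -7\right) = - 2 \left(T + 7\right) = - 2 \left(7 + T\right) = -14 - 2 T$)
$\left(a + 2 \cdot 3\right) V{\left(-2 \right)} z{\left(C \right)} = \left(1 + 2 \cdot 3\right) \left(-2\right) \left(-14 - 22\right) = \left(1 + 6\right) \left(-2\right) \left(-14 - 22\right) = 7 \left(-2\right) \left(-36\right) = \left(-14\right) \left(-36\right) = 504$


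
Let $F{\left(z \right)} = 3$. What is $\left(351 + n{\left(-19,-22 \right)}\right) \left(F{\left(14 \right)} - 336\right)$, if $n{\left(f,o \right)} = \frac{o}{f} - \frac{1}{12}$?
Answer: $- \frac{8910303}{76} \approx -1.1724 \cdot 10^{5}$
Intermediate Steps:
$n{\left(f,o \right)} = - \frac{1}{12} + \frac{o}{f}$ ($n{\left(f,o \right)} = \frac{o}{f} - \frac{1}{12} = - \frac{1}{12} + \frac{o}{f}$)
$\left(351 + n{\left(-19,-22 \right)}\right) \left(F{\left(14 \right)} - 336\right) = \left(351 + \frac{-22 - - \frac{19}{12}}{-19}\right) \left(3 - 336\right) = \left(351 - \frac{-22 + \frac{19}{12}}{19}\right) \left(-333\right) = \left(351 - - \frac{245}{228}\right) \left(-333\right) = \left(351 + \frac{245}{228}\right) \left(-333\right) = \frac{80273}{228} \left(-333\right) = - \frac{8910303}{76}$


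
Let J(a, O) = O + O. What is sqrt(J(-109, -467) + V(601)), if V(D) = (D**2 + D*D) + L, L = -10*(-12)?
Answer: 2*sqrt(180397) ≈ 849.46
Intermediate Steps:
L = 120
J(a, O) = 2*O
V(D) = 120 + 2*D**2 (V(D) = (D**2 + D*D) + 120 = (D**2 + D**2) + 120 = 2*D**2 + 120 = 120 + 2*D**2)
sqrt(J(-109, -467) + V(601)) = sqrt(2*(-467) + (120 + 2*601**2)) = sqrt(-934 + (120 + 2*361201)) = sqrt(-934 + (120 + 722402)) = sqrt(-934 + 722522) = sqrt(721588) = 2*sqrt(180397)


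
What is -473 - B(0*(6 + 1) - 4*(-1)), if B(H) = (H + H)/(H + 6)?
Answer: -2369/5 ≈ -473.80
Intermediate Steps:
B(H) = 2*H/(6 + H) (B(H) = (2*H)/(6 + H) = 2*H/(6 + H))
-473 - B(0*(6 + 1) - 4*(-1)) = -473 - 2*(0*(6 + 1) - 4*(-1))/(6 + (0*(6 + 1) - 4*(-1))) = -473 - 2*(0*7 + 4)/(6 + (0*7 + 4)) = -473 - 2*(0 + 4)/(6 + (0 + 4)) = -473 - 2*4/(6 + 4) = -473 - 2*4/10 = -473 - 1*⅘ = -473 - ⅘ = -2369/5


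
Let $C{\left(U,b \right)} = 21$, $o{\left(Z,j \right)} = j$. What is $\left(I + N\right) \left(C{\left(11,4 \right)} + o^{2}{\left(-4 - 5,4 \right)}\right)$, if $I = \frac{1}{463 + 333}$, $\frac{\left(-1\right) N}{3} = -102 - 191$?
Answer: $\frac{25888345}{796} \approx 32523.0$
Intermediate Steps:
$N = 879$ ($N = - 3 \left(-102 - 191\right) = \left(-3\right) \left(-293\right) = 879$)
$I = \frac{1}{796} \approx 0.0012563$
$\left(I + N\right) \left(C{\left(11,4 \right)} + o^{2}{\left(-4 - 5,4 \right)}\right) = \left(\frac{1}{796} + 879\right) \left(21 + 4^{2}\right) = \frac{699685 \left(21 + 16\right)}{796} = \frac{699685}{796} \cdot 37 = \frac{25888345}{796}$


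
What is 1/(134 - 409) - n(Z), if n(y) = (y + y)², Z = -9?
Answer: -89101/275 ≈ -324.00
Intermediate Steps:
n(y) = 4*y² (n(y) = (2*y)² = 4*y²)
1/(134 - 409) - n(Z) = 1/(134 - 409) - 4*(-9)² = 1/(-275) - 4*81 = -1/275 - 1*324 = -1/275 - 324 = -89101/275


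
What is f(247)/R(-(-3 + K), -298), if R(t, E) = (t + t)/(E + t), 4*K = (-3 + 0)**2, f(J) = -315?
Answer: 124845/2 ≈ 62423.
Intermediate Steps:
K = 9/4 (K = (-3 + 0)**2/4 = (1/4)*(-3)**2 = (1/4)*9 = 9/4 ≈ 2.2500)
R(t, E) = 2*t/(E + t) (R(t, E) = (2*t)/(E + t) = 2*t/(E + t))
f(247)/R(-(-3 + K), -298) = -315*(-(-298 - (-3 + 9/4))/(2*(-3 + 9/4))) = -315/(2*(-1*(-3/4))/(-298 - 1*(-3/4))) = -315/(2*(3/4)/(-298 + 3/4)) = -315/(2*(3/4)/(-1189/4)) = -315/(2*(3/4)*(-4/1189)) = -315/(-6/1189) = -315*(-1189/6) = 124845/2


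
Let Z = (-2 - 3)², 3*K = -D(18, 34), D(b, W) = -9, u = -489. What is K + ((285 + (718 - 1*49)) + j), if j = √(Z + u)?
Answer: 957 + 4*I*√29 ≈ 957.0 + 21.541*I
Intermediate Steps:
K = 3 (K = (-1*(-9))/3 = (⅓)*9 = 3)
Z = 25 (Z = (-5)² = 25)
j = 4*I*√29 (j = √(25 - 489) = √(-464) = 4*I*√29 ≈ 21.541*I)
K + ((285 + (718 - 1*49)) + j) = 3 + ((285 + (718 - 1*49)) + 4*I*√29) = 3 + ((285 + (718 - 49)) + 4*I*√29) = 3 + ((285 + 669) + 4*I*√29) = 3 + (954 + 4*I*√29) = 957 + 4*I*√29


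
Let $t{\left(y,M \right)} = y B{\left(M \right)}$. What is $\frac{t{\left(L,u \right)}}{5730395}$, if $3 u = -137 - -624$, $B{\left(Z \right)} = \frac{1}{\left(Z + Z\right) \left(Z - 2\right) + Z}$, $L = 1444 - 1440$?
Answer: $\frac{36}{2693027782225} \approx 1.3368 \cdot 10^{-11}$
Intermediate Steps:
$L = 4$
$B{\left(Z \right)} = \frac{1}{Z + 2 Z \left(-2 + Z\right)}$ ($B{\left(Z \right)} = \frac{1}{2 Z \left(-2 + Z\right) + Z} = \frac{1}{Z + 2 Z \left(-2 + Z\right)}$)
$u = \frac{487}{3}$ ($u = \frac{-137 - -624}{3} = \frac{-137 + 624}{3} = \frac{1}{3} \cdot 487 = \frac{487}{3} \approx 162.33$)
$t{\left(y,M \right)} = \frac{y}{M \left(-3 + 2 M\right)}$ ($t{\left(y,M \right)} = y \frac{1}{M \left(-3 + 2 M\right)} = \frac{y}{M \left(-3 + 2 M\right)}$)
$\frac{t{\left(L,u \right)}}{5730395} = \frac{4 \frac{1}{\frac{487}{3}} \frac{1}{-3 + 2 \cdot \frac{487}{3}}}{5730395} = 4 \cdot \frac{3}{487} \frac{1}{-3 + \frac{974}{3}} \cdot \frac{1}{5730395} = 4 \cdot \frac{3}{487} \frac{1}{\frac{965}{3}} \cdot \frac{1}{5730395} = 4 \cdot \frac{3}{487} \cdot \frac{3}{965} \cdot \frac{1}{5730395} = \frac{36}{469955} \cdot \frac{1}{5730395} = \frac{36}{2693027782225}$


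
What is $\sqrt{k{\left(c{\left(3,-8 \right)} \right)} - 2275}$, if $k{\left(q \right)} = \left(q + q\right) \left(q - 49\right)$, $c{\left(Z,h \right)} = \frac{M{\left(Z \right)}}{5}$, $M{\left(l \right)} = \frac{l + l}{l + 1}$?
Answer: $\frac{i \sqrt{230422}}{10} \approx 48.002 i$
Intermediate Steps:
$M{\left(l \right)} = \frac{2 l}{1 + l}$
$c{\left(Z,h \right)} = \frac{2 Z}{5 \left(1 + Z\right)}$ ($c{\left(Z,h \right)} = \frac{2 Z \frac{1}{1 + Z}}{5} = \frac{2 Z}{1 + Z} \frac{1}{5} = \frac{2 Z}{5 \left(1 + Z\right)}$)
$k{\left(q \right)} = 2 q \left(-49 + q\right)$
$\sqrt{k{\left(c{\left(3,-8 \right)} \right)} - 2275} = \sqrt{2 \cdot \frac{2}{5} \cdot 3 \frac{1}{1 + 3} \left(-49 + \frac{2}{5} \cdot 3 \frac{1}{1 + 3}\right) - 2275} = \sqrt{2 \cdot \frac{2}{5} \cdot 3 \cdot \frac{1}{4} \left(-49 + \frac{2}{5} \cdot 3 \cdot \frac{1}{4}\right) - 2275} = \sqrt{2 \cdot \frac{3}{10} \left(-49 + \frac{3}{10}\right) - 2275} = \sqrt{2 \cdot \frac{3}{10} \left(- \frac{487}{10}\right) - 2275} = \sqrt{- \frac{1461}{50} - 2275} = \sqrt{- \frac{115211}{50}} = \frac{i \sqrt{230422}}{10}$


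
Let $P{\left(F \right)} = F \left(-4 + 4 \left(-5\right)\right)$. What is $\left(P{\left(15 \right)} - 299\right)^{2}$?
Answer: $434281$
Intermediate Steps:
$P{\left(F \right)} = - 24 F$ ($P{\left(F \right)} = F \left(-4 - 20\right) = F \left(-24\right) = - 24 F$)
$\left(P{\left(15 \right)} - 299\right)^{2} = \left(\left(-24\right) 15 - 299\right)^{2} = \left(-360 - 299\right)^{2} = \left(-659\right)^{2} = 434281$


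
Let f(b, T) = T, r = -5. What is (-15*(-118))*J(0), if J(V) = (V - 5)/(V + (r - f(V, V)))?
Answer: 1770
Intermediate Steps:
J(V) = 1 - V/5 (J(V) = (V - 5)/(V + (-5 - V)) = (-5 + V)/(-5) = (-5 + V)*(-⅕) = 1 - V/5)
(-15*(-118))*J(0) = (-15*(-118))*(1 - ⅕*0) = 1770*(1 + 0) = 1770*1 = 1770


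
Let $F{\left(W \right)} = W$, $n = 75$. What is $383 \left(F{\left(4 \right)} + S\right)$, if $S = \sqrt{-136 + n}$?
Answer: $1532 + 383 i \sqrt{61} \approx 1532.0 + 2991.3 i$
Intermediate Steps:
$S = i \sqrt{61}$ ($S = \sqrt{-136 + 75} = \sqrt{-61} = i \sqrt{61} \approx 7.8102 i$)
$383 \left(F{\left(4 \right)} + S\right) = 383 \left(4 + i \sqrt{61}\right) = 1532 + 383 i \sqrt{61}$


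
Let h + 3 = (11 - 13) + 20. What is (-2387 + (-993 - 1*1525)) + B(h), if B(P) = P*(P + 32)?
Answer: -4200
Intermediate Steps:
h = 15 (h = -3 + ((11 - 13) + 20) = -3 + (-2 + 20) = -3 + 18 = 15)
B(P) = P*(32 + P)
(-2387 + (-993 - 1*1525)) + B(h) = (-2387 + (-993 - 1*1525)) + 15*(32 + 15) = (-2387 + (-993 - 1525)) + 15*47 = (-2387 - 2518) + 705 = -4905 + 705 = -4200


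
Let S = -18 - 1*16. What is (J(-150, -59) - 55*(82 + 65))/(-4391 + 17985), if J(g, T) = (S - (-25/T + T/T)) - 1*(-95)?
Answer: -236750/401023 ≈ -0.59037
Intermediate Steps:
S = -34 (S = -18 - 16 = -34)
J(g, T) = 60 + 25/T (J(g, T) = (-34 - (-25/T + T/T)) - 1*(-95) = (-34 - (-25/T + 1)) + 95 = (-34 - (1 - 25/T)) + 95 = (-34 + (-1 + 25/T)) + 95 = (-35 + 25/T) + 95 = 60 + 25/T)
(J(-150, -59) - 55*(82 + 65))/(-4391 + 17985) = ((60 + 25/(-59)) - 55*(82 + 65))/(-4391 + 17985) = ((60 + 25*(-1/59)) - 55*147)/13594 = ((60 - 25/59) - 8085)*(1/13594) = (3515/59 - 8085)*(1/13594) = -473500/59*1/13594 = -236750/401023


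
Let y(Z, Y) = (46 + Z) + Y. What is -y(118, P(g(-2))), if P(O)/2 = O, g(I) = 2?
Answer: -168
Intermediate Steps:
P(O) = 2*O
y(Z, Y) = 46 + Y + Z
-y(118, P(g(-2))) = -(46 + 2*2 + 118) = -(46 + 4 + 118) = -1*168 = -168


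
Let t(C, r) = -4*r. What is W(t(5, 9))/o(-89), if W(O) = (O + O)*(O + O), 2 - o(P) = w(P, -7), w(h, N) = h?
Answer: 5184/91 ≈ 56.967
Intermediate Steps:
o(P) = 2 - P
W(O) = 4*O² (W(O) = (2*O)*(2*O) = 4*O²)
W(t(5, 9))/o(-89) = (4*(-4*9)²)/(2 - 1*(-89)) = (4*(-36)²)/(2 + 89) = (4*1296)/91 = 5184*(1/91) = 5184/91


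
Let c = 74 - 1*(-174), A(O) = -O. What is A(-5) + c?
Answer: 253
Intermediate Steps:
c = 248 (c = 74 + 174 = 248)
A(-5) + c = -1*(-5) + 248 = 5 + 248 = 253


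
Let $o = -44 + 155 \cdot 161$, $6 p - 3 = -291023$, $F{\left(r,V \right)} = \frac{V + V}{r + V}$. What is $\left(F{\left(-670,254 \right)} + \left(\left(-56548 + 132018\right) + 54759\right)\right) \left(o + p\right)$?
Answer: $- \frac{319527225451}{104} \approx -3.0724 \cdot 10^{9}$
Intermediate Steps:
$F{\left(r,V \right)} = \frac{2 V}{V + r}$
$p = - \frac{145510}{3}$ ($p = \frac{1}{2} + \frac{1}{6} \left(-291023\right) = \frac{1}{2} - \frac{291023}{6} = - \frac{145510}{3} \approx -48503.0$)
$o = 24911$ ($o = -44 + 24955 = 24911$)
$\left(F{\left(-670,254 \right)} + \left(\left(-56548 + 132018\right) + 54759\right)\right) \left(o + p\right) = \left(2 \cdot 254 \frac{1}{254 - 670} + \left(\left(-56548 + 132018\right) + 54759\right)\right) \left(24911 - \frac{145510}{3}\right) = \left(2 \cdot 254 \frac{1}{-416} + \left(75470 + 54759\right)\right) \left(- \frac{70777}{3}\right) = \left(2 \cdot 254 \left(- \frac{1}{416}\right) + 130229\right) \left(- \frac{70777}{3}\right) = \left(- \frac{127}{104} + 130229\right) \left(- \frac{70777}{3}\right) = \frac{13543689}{104} \left(- \frac{70777}{3}\right) = - \frac{319527225451}{104}$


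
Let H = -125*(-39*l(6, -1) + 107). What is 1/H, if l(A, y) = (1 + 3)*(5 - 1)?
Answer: 1/64625 ≈ 1.5474e-5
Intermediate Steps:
l(A, y) = 16 (l(A, y) = 4*4 = 16)
H = 64625 (H = -125*(-39*16 + 107) = -125*(-624 + 107) = -125*(-517) = 64625)
1/H = 1/64625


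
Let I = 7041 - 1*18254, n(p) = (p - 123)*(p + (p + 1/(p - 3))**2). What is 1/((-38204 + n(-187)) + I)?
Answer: -3610/39105134461 ≈ -9.2315e-8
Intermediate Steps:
n(p) = (-123 + p)*(p + (p + 1/(-3 + p))**2)
I = -11213 (I = 7041 - 18254 = -11213)
1/((-38204 + n(-187)) + I) = 1/((-38204 + (-123 + (-187)**5 - 612*(-187)**2 - 368*(-187) - 128*(-187)**4 + 620*(-187)**3)/(9 + (-187)**2 - 6*(-187))) - 11213) = 1/((-38204 + (-123 - 228669389707 - 612*34969 + 68816 - 128*1222830961 + 620*(-6539203))/(9 + 34969 + 1122)) - 11213) = 1/((-38204 + (-123 - 228669389707 - 21401028 + 68816 - 156522363008 - 4054305860)/36100) - 11213) = 1/((-38204 + (1/36100)*(-389267390910)) - 11213) = 1/((-38204 - 38926739091/3610) - 11213) = 1/(-39064655531/3610 - 11213) = 1/(-39105134461/3610) = -3610/39105134461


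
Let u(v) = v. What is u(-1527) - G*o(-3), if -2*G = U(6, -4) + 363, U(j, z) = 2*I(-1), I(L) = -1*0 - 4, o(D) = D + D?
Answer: -2592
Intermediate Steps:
o(D) = 2*D
I(L) = -4 (I(L) = 0 - 4 = -4)
U(j, z) = -8 (U(j, z) = 2*(-4) = -8)
G = -355/2 (G = -(-8 + 363)/2 = -½*355 = -355/2 ≈ -177.50)
u(-1527) - G*o(-3) = -1527 - (-355)*2*(-3)/2 = -1527 - (-355)*(-6)/2 = -1527 - 1*1065 = -1527 - 1065 = -2592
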